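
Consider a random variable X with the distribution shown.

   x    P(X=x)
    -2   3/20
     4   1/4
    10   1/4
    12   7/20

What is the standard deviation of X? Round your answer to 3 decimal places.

E[X] = 37/5, E[X²] = 80
Var(X) = E[X²] − (E[X])² = 80 − 1369/25 = 631/25
SD(X) = √(631/25) ≈ 5.024

5.024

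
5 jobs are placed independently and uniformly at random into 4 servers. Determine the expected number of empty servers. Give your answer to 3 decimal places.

0.949

Let Xⱼ=1 if server j is empty. P(Xⱼ=1) = ((4-1)/4)^5 = 243/1024.
By linearity, E[#empty] = 4·243/1024 = 243/256.
≈ 0.949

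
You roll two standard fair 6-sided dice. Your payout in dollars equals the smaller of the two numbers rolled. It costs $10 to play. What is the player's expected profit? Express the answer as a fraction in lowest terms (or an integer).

Distribution of the smaller of the two numbers rolled: 1 w.p. 11/36, 2 w.p. 1/4, 3 w.p. 7/36, 4 w.p. 5/36, 5 w.p. 1/12, 6 w.p. 1/36
E[payout] = (11/36)·1 + (1/4)·2 + (7/36)·3 + (5/36)·4 + (1/12)·5 + (1/36)·6 = 91/36
Expected profit = 91/36 − 10 = -269/36

-269/36 dollars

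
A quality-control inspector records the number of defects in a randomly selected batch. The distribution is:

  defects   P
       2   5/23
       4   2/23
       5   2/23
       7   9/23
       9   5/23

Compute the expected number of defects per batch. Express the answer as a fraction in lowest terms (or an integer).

136/23

E[X] = (5/23)·2 + (2/23)·4 + (2/23)·5 + (9/23)·7 + (5/23)·9
     = 136/23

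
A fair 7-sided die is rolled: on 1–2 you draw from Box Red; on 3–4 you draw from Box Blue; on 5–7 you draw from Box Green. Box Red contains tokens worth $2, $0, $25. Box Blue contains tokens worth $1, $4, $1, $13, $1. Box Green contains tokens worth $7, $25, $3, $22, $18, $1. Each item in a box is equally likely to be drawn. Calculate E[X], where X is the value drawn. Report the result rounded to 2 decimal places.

$9.14

E[X | Box Red] = (2 + 0 + 25)/3 = 9
E[X | Box Blue] = (1 + 4 + 1 + 13 + 1)/5 = 4
E[X | Box Green] = (7 + 25 + 3 + 22 + 18 + 1)/6 = 38/3
E[X] = (2/7)·9 + (2/7)·4 + (3/7)·38/3 = 64/7 ≈ 9.14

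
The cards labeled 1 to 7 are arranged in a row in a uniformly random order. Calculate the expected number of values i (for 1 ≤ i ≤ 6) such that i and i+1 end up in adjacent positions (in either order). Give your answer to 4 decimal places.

1.7143

For each i ∈ {1,…,6}, let Xᵢ = 1 if i and i+1 are adjacent. P(Xᵢ=1) = 2·(7−1)!/7! = 2/7.
By linearity, E[ΣXᵢ] = (6)·(2/7) = 12/7.
≈ 1.7143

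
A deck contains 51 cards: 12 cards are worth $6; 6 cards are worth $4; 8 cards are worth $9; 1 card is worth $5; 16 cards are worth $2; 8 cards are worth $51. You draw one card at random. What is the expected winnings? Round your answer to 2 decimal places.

$12.02

E[payout] = (12/51)·6 + (6/51)·4 + (8/51)·9 + (1/51)·5 + (16/51)·2 + (8/51)·51 = 613/51
≈ $12.02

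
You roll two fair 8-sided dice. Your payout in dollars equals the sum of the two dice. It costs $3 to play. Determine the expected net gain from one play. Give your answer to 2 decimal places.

$6.00

Distribution of the sum of the two dice: 2 w.p. 1/64, 3 w.p. 1/32, 4 w.p. 3/64, 5 w.p. 1/16, 6 w.p. 5/64, 7 w.p. 3/32, …
E[payout] = (1/64)·2 + (1/32)·3 + (3/64)·4 + (1/16)·5 + (5/64)·6 + (3/32)·7 + (7/64)·8 + (1/8)·9 + (7/64)·10 + (3/32)·11 + (5/64)·12 + (1/16)·13 + (3/64)·14 + (1/32)·15 + (1/64)·16 = 9
Expected profit = 9 − 3 = 6 ≈ $6.00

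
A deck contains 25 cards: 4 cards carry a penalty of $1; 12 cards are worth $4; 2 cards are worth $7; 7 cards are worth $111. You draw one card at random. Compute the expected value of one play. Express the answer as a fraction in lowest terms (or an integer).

E[payout] = (4/25)·(-1) + (12/25)·4 + (2/25)·7 + (7/25)·111 = 167/5

167/5 dollars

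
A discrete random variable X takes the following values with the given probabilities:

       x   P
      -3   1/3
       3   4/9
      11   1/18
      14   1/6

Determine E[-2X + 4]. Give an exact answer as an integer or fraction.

-23/9

E[-2x+4] = (1/3)·10 + (4/9)·(-2) + (1/18)·(-18) + (1/6)·(-24)
     = -23/9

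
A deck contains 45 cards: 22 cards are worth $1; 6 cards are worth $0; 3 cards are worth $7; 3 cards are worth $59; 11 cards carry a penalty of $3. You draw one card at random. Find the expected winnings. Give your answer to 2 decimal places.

$4.16

E[payout] = (22/45)·1 + (6/45)·0 + (3/45)·7 + (3/45)·59 + (11/45)·(-3) = 187/45
≈ $4.16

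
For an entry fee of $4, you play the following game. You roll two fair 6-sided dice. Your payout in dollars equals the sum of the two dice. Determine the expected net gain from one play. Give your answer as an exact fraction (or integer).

Distribution of the sum of the two dice: 2 w.p. 1/36, 3 w.p. 1/18, 4 w.p. 1/12, 5 w.p. 1/9, 6 w.p. 5/36, 7 w.p. 1/6, …
E[payout] = (1/36)·2 + (1/18)·3 + (1/12)·4 + (1/9)·5 + (5/36)·6 + (1/6)·7 + (5/36)·8 + (1/9)·9 + (1/12)·10 + (1/18)·11 + (1/36)·12 = 7
Expected profit = 7 − 4 = 3

$3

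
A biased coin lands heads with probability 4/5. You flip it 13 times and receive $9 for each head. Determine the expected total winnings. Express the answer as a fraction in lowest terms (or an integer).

E[#heads] = 13·4/5 = 52/5 (linearity over flips).
E[winnings] = 9·52/5 = 468/5.

468/5 dollars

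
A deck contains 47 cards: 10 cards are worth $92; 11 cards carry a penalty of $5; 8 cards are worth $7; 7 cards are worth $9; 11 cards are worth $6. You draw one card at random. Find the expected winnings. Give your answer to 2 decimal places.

$22.34

E[payout] = (10/47)·92 + (11/47)·(-5) + (8/47)·7 + (7/47)·9 + (11/47)·6 = 1050/47
≈ $22.34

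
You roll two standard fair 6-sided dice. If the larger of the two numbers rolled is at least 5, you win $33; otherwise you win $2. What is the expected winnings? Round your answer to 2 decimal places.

$19.22

E[payout] = (4/9)·2 + (5/9)·33 = 173/9
≈ $19.22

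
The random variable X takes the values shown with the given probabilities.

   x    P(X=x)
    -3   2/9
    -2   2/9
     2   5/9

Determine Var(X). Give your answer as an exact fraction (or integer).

46/9

E[X] = (2/9)·(-3) + (2/9)·(-2) + (5/9)·2 = 0
E[X²] = (2/9)·9 + (2/9)·4 + (5/9)·4 = 46/9
Var(X) = 46/9 − (0)² = 46/9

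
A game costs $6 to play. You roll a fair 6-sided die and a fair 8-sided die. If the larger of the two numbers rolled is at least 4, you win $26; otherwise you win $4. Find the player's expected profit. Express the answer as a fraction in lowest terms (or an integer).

127/8 dollars

E[payout] = (3/16)·4 + (13/16)·26 = 175/8
Expected profit = 175/8 − 6 = 127/8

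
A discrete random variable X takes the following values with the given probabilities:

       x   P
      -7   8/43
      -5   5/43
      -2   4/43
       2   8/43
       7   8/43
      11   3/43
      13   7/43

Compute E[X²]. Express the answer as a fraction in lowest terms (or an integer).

2503/43

E[X²] = (8/43)·49 + (5/43)·25 + (4/43)·4 + (8/43)·4 + (8/43)·49 + (3/43)·121 + (7/43)·169
     = 2503/43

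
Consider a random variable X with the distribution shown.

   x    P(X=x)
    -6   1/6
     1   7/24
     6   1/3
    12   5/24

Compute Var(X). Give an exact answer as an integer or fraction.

E[X] = (1/6)·(-6) + (7/24)·1 + (1/3)·6 + (5/24)·12 = 91/24
E[X²] = (1/6)·36 + (7/24)·1 + (1/3)·36 + (5/24)·144 = 1159/24
Var(X) = 1159/24 − (91/24)² = 19535/576

19535/576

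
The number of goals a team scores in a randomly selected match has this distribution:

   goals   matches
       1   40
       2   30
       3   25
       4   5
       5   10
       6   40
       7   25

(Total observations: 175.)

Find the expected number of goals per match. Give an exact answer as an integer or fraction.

Total = 175, so P(goals=1) = 40/175, etc.
E[X] = (8/35)·1 + (6/35)·2 + (1/7)·3 + (1/35)·4 + (2/35)·5 + (8/35)·6 + (1/7)·7
     = 132/35

132/35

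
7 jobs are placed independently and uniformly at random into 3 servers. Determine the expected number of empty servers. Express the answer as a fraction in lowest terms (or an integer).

128/729

Let Xⱼ=1 if server j is empty. P(Xⱼ=1) = ((3-1)/3)^7 = 128/2187.
By linearity, E[#empty] = 3·128/2187 = 128/729.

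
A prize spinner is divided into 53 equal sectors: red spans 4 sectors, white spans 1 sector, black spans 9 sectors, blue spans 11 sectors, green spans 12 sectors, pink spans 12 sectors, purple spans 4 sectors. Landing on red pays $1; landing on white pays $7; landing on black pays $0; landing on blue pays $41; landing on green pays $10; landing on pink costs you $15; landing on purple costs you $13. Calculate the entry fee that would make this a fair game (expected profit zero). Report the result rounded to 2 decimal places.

E[payout] = (4/53)·1 + (1/53)·7 + (9/53)·0 + (11/53)·41 + (12/53)·10 + (12/53)·(-15) + (4/53)·(-13) = 350/53
Fair fee = E[payout] = 350/53 ≈ $6.60

$6.60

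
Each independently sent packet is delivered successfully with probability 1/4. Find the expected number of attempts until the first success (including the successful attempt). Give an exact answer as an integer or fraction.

4

For a geometric distribution, E[trials] = 1/p = 1/(1/4) = 4.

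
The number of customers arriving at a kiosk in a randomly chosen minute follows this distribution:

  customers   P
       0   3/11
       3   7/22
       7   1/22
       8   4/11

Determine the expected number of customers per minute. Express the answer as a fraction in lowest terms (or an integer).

46/11

E[X] = (3/11)·0 + (7/22)·3 + (1/22)·7 + (4/11)·8
     = 46/11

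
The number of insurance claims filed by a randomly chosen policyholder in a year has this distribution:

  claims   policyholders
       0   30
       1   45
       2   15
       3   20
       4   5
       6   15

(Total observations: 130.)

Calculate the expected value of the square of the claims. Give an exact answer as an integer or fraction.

Total = 130, so P(claims=0) = 30/130, etc.
E[X²] = (3/13)·0 + (9/26)·1 + (3/26)·4 + (2/13)·9 + (1/26)·16 + (3/26)·36
     = 181/26

181/26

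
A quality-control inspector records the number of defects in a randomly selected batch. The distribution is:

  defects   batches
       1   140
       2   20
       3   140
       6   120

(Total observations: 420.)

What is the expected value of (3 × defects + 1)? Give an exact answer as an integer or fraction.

Total = 420, so P(defects=1) = 140/420, etc.
E[3x+1] = (1/3)·4 + (1/21)·7 + (1/3)·10 + (2/7)·19
     = 73/7

73/7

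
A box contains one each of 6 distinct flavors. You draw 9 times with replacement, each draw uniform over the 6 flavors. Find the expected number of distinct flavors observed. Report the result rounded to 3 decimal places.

Let Xⱼ=1 if type j appears at least once. P(Xⱼ=1) = 1 − ((6−1)/6)^9 = 8124571/10077696.
E[#distinct] = 6·8124571/10077696 = 8124571/1679616.
≈ 4.837

4.837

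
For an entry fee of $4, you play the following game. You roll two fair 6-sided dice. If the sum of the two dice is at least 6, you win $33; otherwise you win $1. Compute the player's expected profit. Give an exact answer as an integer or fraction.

E[payout] = (5/18)·1 + (13/18)·33 = 217/9
Expected profit = 217/9 − 4 = 181/9

181/9 dollars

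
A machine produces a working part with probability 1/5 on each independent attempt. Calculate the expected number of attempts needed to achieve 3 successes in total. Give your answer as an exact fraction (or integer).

By linearity (sum of 3 independent geometric waits), E[trials] = 3/p = 3/(1/5) = 15.

15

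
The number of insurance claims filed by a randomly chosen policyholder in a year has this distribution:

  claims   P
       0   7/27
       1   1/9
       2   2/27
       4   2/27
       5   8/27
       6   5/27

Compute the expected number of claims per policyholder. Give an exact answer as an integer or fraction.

E[X] = (7/27)·0 + (1/9)·1 + (2/27)·2 + (2/27)·4 + (8/27)·5 + (5/27)·6
     = 85/27

85/27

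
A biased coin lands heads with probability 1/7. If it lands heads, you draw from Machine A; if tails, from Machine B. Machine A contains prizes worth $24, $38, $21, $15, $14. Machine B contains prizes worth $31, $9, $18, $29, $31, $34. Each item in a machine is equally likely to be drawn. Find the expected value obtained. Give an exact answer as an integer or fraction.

872/35 dollars

E[X | Machine A] = (24 + 38 + 21 + 15 + 14)/5 = 112/5
E[X | Machine B] = (31 + 9 + 18 + 29 + 31 + 34)/6 = 76/3
E[X] = (1/7)·112/5 + (6/7)·76/3 = 872/35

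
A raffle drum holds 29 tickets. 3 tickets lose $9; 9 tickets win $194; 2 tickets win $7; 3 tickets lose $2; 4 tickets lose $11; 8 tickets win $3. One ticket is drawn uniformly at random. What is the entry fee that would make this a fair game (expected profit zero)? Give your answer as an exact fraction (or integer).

E[payout] = (3/29)·(-9) + (9/29)·194 + (2/29)·7 + (3/29)·(-2) + (4/29)·(-11) + (8/29)·3 = 1707/29
Fair fee = E[payout] = 1707/29

1707/29 dollars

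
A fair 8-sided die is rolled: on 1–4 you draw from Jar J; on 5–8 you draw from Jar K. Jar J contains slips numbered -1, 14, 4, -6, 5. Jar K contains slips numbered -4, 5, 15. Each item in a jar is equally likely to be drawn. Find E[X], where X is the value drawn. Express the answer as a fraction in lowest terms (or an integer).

E[X | Jar J] = (-1 + 14 + 4 − 6 + 5)/5 = 16/5
E[X | Jar K] = (-4 + 5 + 15)/3 = 16/3
E[X] = (1/2)·16/5 + (1/2)·16/3 = 64/15

64/15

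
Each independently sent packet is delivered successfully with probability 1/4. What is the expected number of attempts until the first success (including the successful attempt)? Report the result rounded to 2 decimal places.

4.00

For a geometric distribution, E[trials] = 1/p = 1/(1/4) = 4.
≈ 4.00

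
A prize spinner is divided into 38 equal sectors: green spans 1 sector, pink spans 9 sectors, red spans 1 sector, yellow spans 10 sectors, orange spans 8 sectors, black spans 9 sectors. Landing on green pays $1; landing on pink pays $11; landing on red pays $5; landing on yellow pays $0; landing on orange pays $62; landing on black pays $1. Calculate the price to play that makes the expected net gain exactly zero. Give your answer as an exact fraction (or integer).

305/19 dollars

E[payout] = (1/38)·1 + (9/38)·11 + (1/38)·5 + (10/38)·0 + (8/38)·62 + (9/38)·1 = 305/19
Fair fee = E[payout] = 305/19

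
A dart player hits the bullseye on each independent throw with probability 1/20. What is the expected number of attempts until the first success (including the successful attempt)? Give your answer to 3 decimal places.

For a geometric distribution, E[trials] = 1/p = 1/(1/20) = 20.
≈ 20.000

20.000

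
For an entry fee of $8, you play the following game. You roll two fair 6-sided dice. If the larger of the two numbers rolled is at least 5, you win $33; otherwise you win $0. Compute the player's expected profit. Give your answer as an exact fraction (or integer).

E[payout] = (4/9)·0 + (5/9)·33 = 55/3
Expected profit = 55/3 − 8 = 31/3

31/3 dollars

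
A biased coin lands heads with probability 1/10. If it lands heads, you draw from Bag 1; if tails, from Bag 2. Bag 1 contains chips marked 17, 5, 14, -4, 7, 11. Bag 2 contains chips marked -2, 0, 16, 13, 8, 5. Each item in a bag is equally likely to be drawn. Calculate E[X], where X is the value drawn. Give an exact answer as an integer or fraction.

41/6

E[X | Bag 1] = (17 + 5 + 14 − 4 + 7 + 11)/6 = 25/3
E[X | Bag 2] = (-2 + 0 + 16 + 13 + 8 + 5)/6 = 20/3
E[X] = (1/10)·25/3 + (9/10)·20/3 = 41/6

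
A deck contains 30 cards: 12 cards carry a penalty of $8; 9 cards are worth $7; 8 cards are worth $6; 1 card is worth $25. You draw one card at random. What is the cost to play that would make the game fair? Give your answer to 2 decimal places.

E[payout] = (12/30)·(-8) + (9/30)·7 + (8/30)·6 + (1/30)·25 = 4/3
Fair fee = E[payout] = 4/3 ≈ $1.33

$1.33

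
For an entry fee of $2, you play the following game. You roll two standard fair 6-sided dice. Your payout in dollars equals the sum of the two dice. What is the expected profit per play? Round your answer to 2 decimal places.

Distribution of the sum of the two dice: 2 w.p. 1/36, 3 w.p. 1/18, 4 w.p. 1/12, 5 w.p. 1/9, 6 w.p. 5/36, 7 w.p. 1/6, …
E[payout] = (1/36)·2 + (1/18)·3 + (1/12)·4 + (1/9)·5 + (5/36)·6 + (1/6)·7 + (5/36)·8 + (1/9)·9 + (1/12)·10 + (1/18)·11 + (1/36)·12 = 7
Expected profit = 7 − 2 = 5 ≈ $5.00

$5.00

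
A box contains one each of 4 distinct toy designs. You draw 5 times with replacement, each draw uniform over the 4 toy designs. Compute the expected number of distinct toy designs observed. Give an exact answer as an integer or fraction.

781/256

Let Xⱼ=1 if type j appears at least once. P(Xⱼ=1) = 1 − ((4−1)/4)^5 = 781/1024.
E[#distinct] = 4·781/1024 = 781/256.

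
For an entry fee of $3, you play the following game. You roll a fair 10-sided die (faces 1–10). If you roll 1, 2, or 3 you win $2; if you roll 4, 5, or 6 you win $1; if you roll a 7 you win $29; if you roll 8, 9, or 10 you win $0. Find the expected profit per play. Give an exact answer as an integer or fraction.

4/5 dollars

E[payout] = (3/10)·0 + (3/10)·1 + (3/10)·2 + (1/10)·29 = 19/5
Expected profit = 19/5 − 3 = 4/5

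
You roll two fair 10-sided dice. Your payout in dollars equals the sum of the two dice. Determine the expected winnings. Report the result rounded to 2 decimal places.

$11.00

Distribution of the sum of the two dice: 2 w.p. 1/100, 3 w.p. 1/50, 4 w.p. 3/100, 5 w.p. 1/25, 6 w.p. 1/20, 7 w.p. 3/50, …
E[payout] = (1/100)·2 + (1/50)·3 + (3/100)·4 + (1/25)·5 + (1/20)·6 + (3/50)·7 + (7/100)·8 + (2/25)·9 + (9/100)·10 + (1/10)·11 + (9/100)·12 + (2/25)·13 + (7/100)·14 + (3/50)·15 + (1/20)·16 + (1/25)·17 + (3/100)·18 + (1/50)·19 + (1/100)·20 = 11
≈ $11.00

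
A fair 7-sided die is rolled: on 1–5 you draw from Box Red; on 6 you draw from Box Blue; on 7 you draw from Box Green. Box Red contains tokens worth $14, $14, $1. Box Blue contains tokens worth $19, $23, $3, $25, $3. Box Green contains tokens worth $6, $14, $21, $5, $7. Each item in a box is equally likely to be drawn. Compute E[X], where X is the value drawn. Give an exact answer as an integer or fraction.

1103/105 dollars

E[X | Box Red] = (14 + 14 + 1)/3 = 29/3
E[X | Box Blue] = (19 + 23 + 3 + 25 + 3)/5 = 73/5
E[X | Box Green] = (6 + 14 + 21 + 5 + 7)/5 = 53/5
E[X] = (5/7)·29/3 + (1/7)·73/5 + (1/7)·53/5 = 1103/105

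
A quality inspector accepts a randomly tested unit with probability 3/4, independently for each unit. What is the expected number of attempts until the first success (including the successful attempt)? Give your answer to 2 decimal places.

1.33

For a geometric distribution, E[trials] = 1/p = 1/(3/4) = 4/3.
≈ 1.33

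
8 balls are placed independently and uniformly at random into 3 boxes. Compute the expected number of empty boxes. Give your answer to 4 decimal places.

0.1171

Let Xⱼ=1 if box j is empty. P(Xⱼ=1) = ((3-1)/3)^8 = 256/6561.
By linearity, E[#empty] = 3·256/6561 = 256/2187.
≈ 0.1171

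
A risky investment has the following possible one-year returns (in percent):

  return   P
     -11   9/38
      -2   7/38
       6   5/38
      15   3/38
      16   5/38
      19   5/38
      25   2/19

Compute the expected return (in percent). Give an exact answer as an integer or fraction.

237/38

E[X] = (9/38)·(-11) + (7/38)·(-2) + (5/38)·6 + (3/38)·15 + (5/38)·16 + (5/38)·19 + (2/19)·25
     = 237/38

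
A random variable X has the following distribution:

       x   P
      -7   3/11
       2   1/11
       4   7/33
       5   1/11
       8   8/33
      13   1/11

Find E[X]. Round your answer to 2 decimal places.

E[X] = (3/11)·(-7) + (1/11)·2 + (7/33)·4 + (1/11)·5 + (8/33)·8 + (1/11)·13
     = 89/33 ≈ 2.70

2.70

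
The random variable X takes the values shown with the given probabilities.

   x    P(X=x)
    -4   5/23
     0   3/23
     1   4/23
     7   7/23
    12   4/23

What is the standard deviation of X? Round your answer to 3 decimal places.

E[X] = 81/23, E[X²] = 1003/23
Var(X) = E[X²] − (E[X])² = 1003/23 − 6561/529 = 16508/529
SD(X) = √(16508/529) ≈ 5.586

5.586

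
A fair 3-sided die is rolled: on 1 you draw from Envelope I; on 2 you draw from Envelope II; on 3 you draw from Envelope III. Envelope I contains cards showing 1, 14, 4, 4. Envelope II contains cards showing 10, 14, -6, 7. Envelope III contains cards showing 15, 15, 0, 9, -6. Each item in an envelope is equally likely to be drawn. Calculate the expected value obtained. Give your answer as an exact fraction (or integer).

E[X | Envelope I] = (1 + 14 + 4 + 4)/4 = 23/4
E[X | Envelope II] = (10 + 14 − 6 + 7)/4 = 25/4
E[X | Envelope III] = (15 + 15 + 0 + 9 − 6)/5 = 33/5
E[X] = (1/3)·23/4 + (1/3)·25/4 + (1/3)·33/5 = 31/5

31/5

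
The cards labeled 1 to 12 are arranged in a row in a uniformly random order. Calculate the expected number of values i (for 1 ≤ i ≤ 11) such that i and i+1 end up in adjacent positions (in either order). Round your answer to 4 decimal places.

1.8333

For each i ∈ {1,…,11}, let Xᵢ = 1 if i and i+1 are adjacent. P(Xᵢ=1) = 2·(12−1)!/12! = 2/12.
By linearity, E[ΣXᵢ] = (11)·(2/12) = 11/6.
≈ 1.8333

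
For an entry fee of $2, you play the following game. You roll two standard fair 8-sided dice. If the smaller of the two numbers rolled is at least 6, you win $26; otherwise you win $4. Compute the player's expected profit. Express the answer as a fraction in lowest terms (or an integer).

E[payout] = (55/64)·4 + (9/64)·26 = 227/32
Expected profit = 227/32 − 2 = 163/32

163/32 dollars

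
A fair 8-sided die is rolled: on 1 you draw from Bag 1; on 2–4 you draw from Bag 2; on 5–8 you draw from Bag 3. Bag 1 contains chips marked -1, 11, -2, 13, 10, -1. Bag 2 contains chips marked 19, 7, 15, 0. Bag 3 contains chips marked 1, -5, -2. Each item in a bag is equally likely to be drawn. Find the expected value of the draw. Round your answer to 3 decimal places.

E[X | Bag 1] = (-1 + 11 − 2 + 13 + 10 − 1)/6 = 5
E[X | Bag 2] = (19 + 7 + 15 + 0)/4 = 41/4
E[X | Bag 3] = (1 − 5 − 2)/3 = -2
E[X] = (1/8)·5 + (3/8)·41/4 + (1/2)·(-2) = 111/32 ≈ 3.469

3.469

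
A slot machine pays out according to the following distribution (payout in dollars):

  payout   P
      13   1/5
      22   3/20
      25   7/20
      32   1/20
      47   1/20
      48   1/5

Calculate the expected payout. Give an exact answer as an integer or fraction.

E[X] = (1/5)·13 + (3/20)·22 + (7/20)·25 + (1/20)·32 + (1/20)·47 + (1/5)·48
     = 141/5

141/5 dollars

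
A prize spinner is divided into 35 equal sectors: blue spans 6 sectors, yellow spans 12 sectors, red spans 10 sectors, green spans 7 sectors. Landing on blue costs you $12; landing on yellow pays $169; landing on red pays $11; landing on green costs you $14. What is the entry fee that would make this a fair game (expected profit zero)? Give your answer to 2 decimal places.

$56.23

E[payout] = (6/35)·(-12) + (12/35)·169 + (10/35)·11 + (7/35)·(-14) = 1968/35
Fair fee = E[payout] = 1968/35 ≈ $56.23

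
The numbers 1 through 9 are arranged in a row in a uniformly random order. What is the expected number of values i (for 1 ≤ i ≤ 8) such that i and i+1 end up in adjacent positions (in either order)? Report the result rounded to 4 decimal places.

For each i ∈ {1,…,8}, let Xᵢ = 1 if i and i+1 are adjacent. P(Xᵢ=1) = 2·(9−1)!/9! = 2/9.
By linearity, E[ΣXᵢ] = (8)·(2/9) = 16/9.
≈ 1.7778

1.7778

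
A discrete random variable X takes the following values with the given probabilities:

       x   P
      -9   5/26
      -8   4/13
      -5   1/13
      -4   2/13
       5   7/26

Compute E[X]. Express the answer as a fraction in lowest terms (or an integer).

E[X] = (5/26)·(-9) + (4/13)·(-8) + (1/13)·(-5) + (2/13)·(-4) + (7/26)·5
     = -50/13

-50/13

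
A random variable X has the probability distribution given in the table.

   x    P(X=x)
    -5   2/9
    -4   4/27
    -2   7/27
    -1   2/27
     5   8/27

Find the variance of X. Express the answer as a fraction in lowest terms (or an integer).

E[X] = (2/9)·(-5) + (4/27)·(-4) + (7/27)·(-2) + (2/27)·(-1) + (8/27)·5 = -22/27
E[X²] = (2/9)·25 + (4/27)·16 + (7/27)·4 + (2/27)·1 + (8/27)·25 = 148/9
Var(X) = 148/9 − (-22/27)² = 11504/729

11504/729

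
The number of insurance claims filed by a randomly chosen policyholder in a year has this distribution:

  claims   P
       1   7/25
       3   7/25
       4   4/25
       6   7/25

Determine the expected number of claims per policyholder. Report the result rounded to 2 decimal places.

E[X] = (7/25)·1 + (7/25)·3 + (4/25)·4 + (7/25)·6
     = 86/25 ≈ 3.44

3.44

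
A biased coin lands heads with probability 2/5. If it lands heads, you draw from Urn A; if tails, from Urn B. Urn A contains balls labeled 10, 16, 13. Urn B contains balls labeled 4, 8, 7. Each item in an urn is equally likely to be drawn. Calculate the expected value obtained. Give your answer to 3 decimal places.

E[X | Urn A] = (10 + 16 + 13)/3 = 13
E[X | Urn B] = (4 + 8 + 7)/3 = 19/3
E[X] = (2/5)·13 + (3/5)·19/3 = 9 ≈ 9.000

9.000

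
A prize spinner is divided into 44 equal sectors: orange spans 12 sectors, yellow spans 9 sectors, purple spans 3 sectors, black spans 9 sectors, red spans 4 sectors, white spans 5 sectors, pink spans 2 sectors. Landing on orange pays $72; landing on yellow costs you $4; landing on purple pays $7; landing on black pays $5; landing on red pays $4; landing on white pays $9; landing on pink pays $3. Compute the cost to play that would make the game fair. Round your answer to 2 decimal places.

E[payout] = (12/44)·72 + (9/44)·(-4) + (3/44)·7 + (9/44)·5 + (4/44)·4 + (5/44)·9 + (2/44)·3 = 961/44
Fair fee = E[payout] = 961/44 ≈ $21.84

$21.84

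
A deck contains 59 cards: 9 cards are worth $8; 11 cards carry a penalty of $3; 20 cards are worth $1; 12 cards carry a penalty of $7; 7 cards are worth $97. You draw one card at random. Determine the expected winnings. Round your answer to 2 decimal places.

$11.08

E[payout] = (9/59)·8 + (11/59)·(-3) + (20/59)·1 + (12/59)·(-7) + (7/59)·97 = 654/59
≈ $11.08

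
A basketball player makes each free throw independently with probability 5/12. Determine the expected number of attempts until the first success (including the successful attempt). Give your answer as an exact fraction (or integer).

12/5

For a geometric distribution, E[trials] = 1/p = 1/(5/12) = 12/5.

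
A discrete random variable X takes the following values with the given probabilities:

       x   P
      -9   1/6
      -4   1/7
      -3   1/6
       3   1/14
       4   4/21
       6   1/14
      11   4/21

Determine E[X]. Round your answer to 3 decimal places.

E[X] = (1/6)·(-9) + (1/7)·(-4) + (1/6)·(-3) + (1/14)·3 + (4/21)·4 + (1/14)·6 + (4/21)·11
     = 13/14 ≈ 0.929

0.929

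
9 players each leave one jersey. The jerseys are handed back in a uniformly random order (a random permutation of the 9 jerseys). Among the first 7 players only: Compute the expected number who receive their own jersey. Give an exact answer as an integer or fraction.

7/9

Let Xᵢ = 1 if person i gets their own jersey. For each i, P(Xᵢ=1) = 1/9.
By linearity of expectation, E[X₁+…+X_7] = 7·(1/9) = 7/9.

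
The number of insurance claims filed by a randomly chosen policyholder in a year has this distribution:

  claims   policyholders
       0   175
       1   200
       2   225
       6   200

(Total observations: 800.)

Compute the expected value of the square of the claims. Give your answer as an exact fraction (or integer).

Total = 800, so P(claims=0) = 175/800, etc.
E[X²] = (7/32)·0 + (1/4)·1 + (9/32)·4 + (1/4)·36
     = 83/8

83/8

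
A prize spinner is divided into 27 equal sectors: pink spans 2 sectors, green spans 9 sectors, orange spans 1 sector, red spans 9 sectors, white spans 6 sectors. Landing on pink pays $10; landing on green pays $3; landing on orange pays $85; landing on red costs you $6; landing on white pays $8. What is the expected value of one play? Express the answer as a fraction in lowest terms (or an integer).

E[payout] = (2/27)·10 + (9/27)·3 + (1/27)·85 + (9/27)·(-6) + (6/27)·8 = 14/3

14/3 dollars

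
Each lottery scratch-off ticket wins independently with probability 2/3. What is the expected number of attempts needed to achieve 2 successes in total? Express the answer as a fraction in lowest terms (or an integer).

By linearity (sum of 2 independent geometric waits), E[trials] = 2/p = 2/(2/3) = 3.

3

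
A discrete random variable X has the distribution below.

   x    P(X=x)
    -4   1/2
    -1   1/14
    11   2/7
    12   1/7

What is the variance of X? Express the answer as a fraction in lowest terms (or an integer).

E[X] = (1/2)·(-4) + (1/14)·(-1) + (2/7)·11 + (1/7)·12 = 39/14
E[X²] = (1/2)·16 + (1/14)·1 + (2/7)·121 + (1/7)·144 = 885/14
Var(X) = 885/14 − (39/14)² = 10869/196

10869/196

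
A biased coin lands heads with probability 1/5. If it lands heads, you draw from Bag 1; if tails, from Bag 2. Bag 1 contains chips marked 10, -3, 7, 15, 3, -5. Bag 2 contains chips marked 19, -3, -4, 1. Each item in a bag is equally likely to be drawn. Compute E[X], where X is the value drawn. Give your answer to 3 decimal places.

E[X | Bag 1] = (10 − 3 + 7 + 15 + 3 − 5)/6 = 9/2
E[X | Bag 2] = (19 − 3 − 4 + 1)/4 = 13/4
E[X] = (1/5)·9/2 + (4/5)·13/4 = 7/2 ≈ 3.500

3.500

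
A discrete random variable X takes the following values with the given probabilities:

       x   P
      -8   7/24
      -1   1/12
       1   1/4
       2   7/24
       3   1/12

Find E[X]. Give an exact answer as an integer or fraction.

E[X] = (7/24)·(-8) + (1/12)·(-1) + (1/4)·1 + (7/24)·2 + (1/12)·3
     = -4/3

-4/3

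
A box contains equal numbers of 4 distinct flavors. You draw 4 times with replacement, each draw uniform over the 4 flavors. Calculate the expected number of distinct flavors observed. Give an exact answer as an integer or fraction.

Let Xⱼ=1 if type j appears at least once. P(Xⱼ=1) = 1 − ((4−1)/4)^4 = 175/256.
E[#distinct] = 4·175/256 = 175/64.

175/64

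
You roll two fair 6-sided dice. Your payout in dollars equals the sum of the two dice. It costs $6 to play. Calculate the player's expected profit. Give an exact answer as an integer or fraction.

$1

Distribution of the sum of the two dice: 2 w.p. 1/36, 3 w.p. 1/18, 4 w.p. 1/12, 5 w.p. 1/9, 6 w.p. 5/36, 7 w.p. 1/6, …
E[payout] = (1/36)·2 + (1/18)·3 + (1/12)·4 + (1/9)·5 + (5/36)·6 + (1/6)·7 + (5/36)·8 + (1/9)·9 + (1/12)·10 + (1/18)·11 + (1/36)·12 = 7
Expected profit = 7 − 6 = 1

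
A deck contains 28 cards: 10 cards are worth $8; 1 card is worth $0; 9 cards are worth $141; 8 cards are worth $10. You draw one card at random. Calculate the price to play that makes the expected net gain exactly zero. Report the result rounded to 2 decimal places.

$51.04

E[payout] = (10/28)·8 + (1/28)·0 + (9/28)·141 + (8/28)·10 = 1429/28
Fair fee = E[payout] = 1429/28 ≈ $51.04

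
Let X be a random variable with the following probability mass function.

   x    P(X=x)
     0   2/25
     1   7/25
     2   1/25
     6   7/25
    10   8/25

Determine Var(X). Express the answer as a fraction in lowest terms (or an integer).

9414/625

E[X] = (2/25)·0 + (7/25)·1 + (1/25)·2 + (7/25)·6 + (8/25)·10 = 131/25
E[X²] = (2/25)·0 + (7/25)·1 + (1/25)·4 + (7/25)·36 + (8/25)·100 = 1063/25
Var(X) = 1063/25 − (131/25)² = 9414/625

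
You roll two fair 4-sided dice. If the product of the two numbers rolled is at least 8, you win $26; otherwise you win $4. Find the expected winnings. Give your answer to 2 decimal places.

$12.25

E[payout] = (5/8)·4 + (3/8)·26 = 49/4
≈ $12.25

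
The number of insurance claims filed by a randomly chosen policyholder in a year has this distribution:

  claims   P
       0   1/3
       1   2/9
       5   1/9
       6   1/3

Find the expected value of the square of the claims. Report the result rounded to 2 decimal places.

E[X²] = (1/3)·0 + (2/9)·1 + (1/9)·25 + (1/3)·36
     = 15 ≈ 15.00

15.00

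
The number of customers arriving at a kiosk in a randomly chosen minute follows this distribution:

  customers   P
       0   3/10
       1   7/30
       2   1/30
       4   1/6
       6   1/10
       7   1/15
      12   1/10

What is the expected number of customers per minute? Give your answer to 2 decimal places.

3.23

E[X] = (3/10)·0 + (7/30)·1 + (1/30)·2 + (1/6)·4 + (1/10)·6 + (1/15)·7 + (1/10)·12
     = 97/30 ≈ 3.23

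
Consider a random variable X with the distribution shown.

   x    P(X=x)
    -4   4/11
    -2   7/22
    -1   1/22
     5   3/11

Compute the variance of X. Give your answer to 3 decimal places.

E[X] = (4/11)·(-4) + (7/22)·(-2) + (1/22)·(-1) + (3/11)·5 = -17/22
E[X²] = (4/11)·16 + (7/22)·4 + (1/22)·1 + (3/11)·25 = 307/22
Var(X) = 307/22 − (-17/22)² = 6465/484 ≈ 13.357

13.357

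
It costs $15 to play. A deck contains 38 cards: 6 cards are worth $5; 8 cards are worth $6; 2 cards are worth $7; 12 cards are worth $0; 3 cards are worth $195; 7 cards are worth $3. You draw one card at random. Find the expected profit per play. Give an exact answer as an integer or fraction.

E[payout] = (6/38)·5 + (8/38)·6 + (2/38)·7 + (12/38)·0 + (3/38)·195 + (7/38)·3 = 349/19
Expected profit = 349/19 − 15 = 64/19

64/19 dollars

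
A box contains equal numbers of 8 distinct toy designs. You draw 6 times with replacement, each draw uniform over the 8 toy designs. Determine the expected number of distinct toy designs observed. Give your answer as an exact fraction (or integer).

144495/32768

Let Xⱼ=1 if type j appears at least once. P(Xⱼ=1) = 1 − ((8−1)/8)^6 = 144495/262144.
E[#distinct] = 8·144495/262144 = 144495/32768.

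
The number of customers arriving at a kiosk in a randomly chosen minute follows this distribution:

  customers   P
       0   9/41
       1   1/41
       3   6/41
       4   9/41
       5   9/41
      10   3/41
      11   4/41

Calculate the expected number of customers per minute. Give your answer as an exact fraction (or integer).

174/41

E[X] = (9/41)·0 + (1/41)·1 + (6/41)·3 + (9/41)·4 + (9/41)·5 + (3/41)·10 + (4/41)·11
     = 174/41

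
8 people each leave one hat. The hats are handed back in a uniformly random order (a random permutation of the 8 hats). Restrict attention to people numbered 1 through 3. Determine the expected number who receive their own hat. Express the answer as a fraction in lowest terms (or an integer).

Let Xᵢ = 1 if person i gets their own hat. For each i, P(Xᵢ=1) = 1/8.
By linearity of expectation, E[X₁+…+X_3] = 3·(1/8) = 3/8.

3/8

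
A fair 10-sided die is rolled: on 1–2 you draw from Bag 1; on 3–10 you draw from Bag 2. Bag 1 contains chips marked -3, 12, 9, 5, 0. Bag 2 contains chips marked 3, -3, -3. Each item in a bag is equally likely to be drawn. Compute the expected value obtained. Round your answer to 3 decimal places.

0.120

E[X | Bag 1] = (-3 + 12 + 9 + 5 + 0)/5 = 23/5
E[X | Bag 2] = (3 − 3 − 3)/3 = -1
E[X] = (1/5)·23/5 + (4/5)·(-1) = 3/25 ≈ 0.120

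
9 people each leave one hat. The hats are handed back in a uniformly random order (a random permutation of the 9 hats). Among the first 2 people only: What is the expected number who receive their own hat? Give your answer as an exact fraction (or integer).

Let Xᵢ = 1 if person i gets their own hat. For each i, P(Xᵢ=1) = 1/9.
By linearity of expectation, E[X₁+…+X_2] = 2·(1/9) = 2/9.

2/9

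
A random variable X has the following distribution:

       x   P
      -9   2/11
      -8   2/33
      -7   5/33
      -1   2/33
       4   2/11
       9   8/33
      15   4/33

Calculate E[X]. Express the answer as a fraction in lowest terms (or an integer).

49/33

E[X] = (2/11)·(-9) + (2/33)·(-8) + (5/33)·(-7) + (2/33)·(-1) + (2/11)·4 + (8/33)·9 + (4/33)·15
     = 49/33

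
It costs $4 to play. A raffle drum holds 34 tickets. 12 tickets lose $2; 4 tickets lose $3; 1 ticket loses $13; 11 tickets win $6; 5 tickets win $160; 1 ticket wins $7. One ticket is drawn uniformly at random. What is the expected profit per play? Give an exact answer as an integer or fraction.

344/17 dollars

E[payout] = (12/34)·(-2) + (4/34)·(-3) + (1/34)·(-13) + (11/34)·6 + (5/34)·160 + (1/34)·7 = 412/17
Expected profit = 412/17 − 4 = 344/17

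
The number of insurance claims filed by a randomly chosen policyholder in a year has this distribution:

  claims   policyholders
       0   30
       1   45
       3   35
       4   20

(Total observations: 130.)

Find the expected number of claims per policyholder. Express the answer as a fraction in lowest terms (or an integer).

23/13

Total = 130, so P(claims=0) = 30/130, etc.
E[X] = (3/13)·0 + (9/26)·1 + (7/26)·3 + (2/13)·4
     = 23/13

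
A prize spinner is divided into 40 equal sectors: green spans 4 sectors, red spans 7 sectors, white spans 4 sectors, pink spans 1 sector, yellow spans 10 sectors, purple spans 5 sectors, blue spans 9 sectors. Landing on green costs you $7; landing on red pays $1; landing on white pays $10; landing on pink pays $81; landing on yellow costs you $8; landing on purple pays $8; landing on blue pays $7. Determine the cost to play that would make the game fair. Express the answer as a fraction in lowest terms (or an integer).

E[payout] = (4/40)·(-7) + (7/40)·1 + (4/40)·10 + (1/40)·81 + (10/40)·(-8) + (5/40)·8 + (9/40)·7 = 123/40
Fair fee = E[payout] = 123/40

123/40 dollars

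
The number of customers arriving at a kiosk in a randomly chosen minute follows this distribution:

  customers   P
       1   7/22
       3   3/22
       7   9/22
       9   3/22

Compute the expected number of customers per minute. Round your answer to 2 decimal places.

E[X] = (7/22)·1 + (3/22)·3 + (9/22)·7 + (3/22)·9
     = 53/11 ≈ 4.82

4.82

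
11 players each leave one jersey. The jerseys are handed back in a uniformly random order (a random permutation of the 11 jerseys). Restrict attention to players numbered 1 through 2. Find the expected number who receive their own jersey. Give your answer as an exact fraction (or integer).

2/11

Let Xᵢ = 1 if person i gets their own jersey. For each i, P(Xᵢ=1) = 1/11.
By linearity of expectation, E[X₁+…+X_2] = 2·(1/11) = 2/11.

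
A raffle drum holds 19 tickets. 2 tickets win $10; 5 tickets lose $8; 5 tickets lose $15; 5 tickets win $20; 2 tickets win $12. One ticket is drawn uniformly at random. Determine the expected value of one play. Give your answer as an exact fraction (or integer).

29/19 dollars

E[payout] = (2/19)·10 + (5/19)·(-8) + (5/19)·(-15) + (5/19)·20 + (2/19)·12 = 29/19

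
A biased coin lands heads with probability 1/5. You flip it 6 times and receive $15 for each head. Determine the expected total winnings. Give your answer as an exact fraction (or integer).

$18

E[#heads] = 6·1/5 = 6/5 (linearity over flips).
E[winnings] = 15·6/5 = 18.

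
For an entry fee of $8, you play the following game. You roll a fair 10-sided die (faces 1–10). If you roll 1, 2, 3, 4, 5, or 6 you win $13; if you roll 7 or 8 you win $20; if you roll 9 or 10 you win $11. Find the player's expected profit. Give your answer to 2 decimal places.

$6.00

E[payout] = (1/5)·11 + (3/5)·13 + (1/5)·20 = 14
Expected profit = 14 − 8 = 6 ≈ $6.00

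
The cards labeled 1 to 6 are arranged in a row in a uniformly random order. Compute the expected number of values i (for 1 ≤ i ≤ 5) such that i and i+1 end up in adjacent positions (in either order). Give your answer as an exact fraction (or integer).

For each i ∈ {1,…,5}, let Xᵢ = 1 if i and i+1 are adjacent. P(Xᵢ=1) = 2·(6−1)!/6! = 2/6.
By linearity, E[ΣXᵢ] = (5)·(2/6) = 5/3.

5/3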